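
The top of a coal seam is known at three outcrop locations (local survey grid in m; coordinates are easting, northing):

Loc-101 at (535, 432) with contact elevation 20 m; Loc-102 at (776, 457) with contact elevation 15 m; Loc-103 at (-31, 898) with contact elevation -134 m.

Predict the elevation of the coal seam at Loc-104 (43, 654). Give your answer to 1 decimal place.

-56.0 m

Let the plane be z = a·easting + b·northing + c.
Loc-102−Loc-101: 241a + 25b = −5;  Loc-103−Loc-101: −566a + 466b = −154.
Solving gives a = 0.01202, b = −0.31587.
Then c = 20 − a·535 − b·432 = 150.03.
At (43, 654): z = 0.5 − 206.6 + 150.03 = -56.0 m.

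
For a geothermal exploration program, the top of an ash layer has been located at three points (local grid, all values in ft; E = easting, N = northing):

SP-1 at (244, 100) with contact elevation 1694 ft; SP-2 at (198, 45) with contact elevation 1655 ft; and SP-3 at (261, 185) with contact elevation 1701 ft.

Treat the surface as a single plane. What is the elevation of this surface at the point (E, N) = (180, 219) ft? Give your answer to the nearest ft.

1617 ft

Let the plane be z = a·E + b·N + c.
SP-2−SP-1: −46a − 55b = −39;  SP-3−SP-1: 17a + 85b = 7.
Solving gives a = 0.98487, b = −0.11462.
Then c = 1694 − a·244 − b·100 = 1465.15.
At (180, 219): z = 177.3 − 25.1 + 1465.15 = 1617.3 ft.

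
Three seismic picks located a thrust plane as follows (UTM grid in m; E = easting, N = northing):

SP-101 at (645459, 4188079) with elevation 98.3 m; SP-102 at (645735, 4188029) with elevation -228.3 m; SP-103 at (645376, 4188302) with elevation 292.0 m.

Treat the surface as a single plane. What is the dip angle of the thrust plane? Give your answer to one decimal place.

Let the plane be z = a·E + b·N + c.
SP-102−SP-101: 276a − 50b = −326.6;  SP-103−SP-101: −83a + 223b = 193.7.
Solving gives a = −1.10016, b = 0.45913.
Gradient magnitude |∇z| = √(a² + b²) = √(1.21034 + 0.21080) = 1.19212.
True dip = arctan(1.19212) = 50.0°, dipping toward ESE (azimuth ≈ 113°).

50.0°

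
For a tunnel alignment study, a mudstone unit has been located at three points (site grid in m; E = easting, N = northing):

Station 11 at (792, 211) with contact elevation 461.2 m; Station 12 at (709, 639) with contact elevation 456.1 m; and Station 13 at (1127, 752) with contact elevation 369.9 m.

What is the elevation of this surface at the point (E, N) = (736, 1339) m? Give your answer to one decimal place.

416.4 m

Let the plane be z = a·E + b·N + c.
Station 12−Station 11: −83a + 428b = −5.1;  Station 13−Station 11: 335a + 541b = −91.3.
Solving gives a = −0.192887, b = −0.049322.
Then c = 461.2 − a·792 − b·211 = 624.37.
At (736, 1339): z = −142.0 − 66.0 + 624.37 = 416.4 m.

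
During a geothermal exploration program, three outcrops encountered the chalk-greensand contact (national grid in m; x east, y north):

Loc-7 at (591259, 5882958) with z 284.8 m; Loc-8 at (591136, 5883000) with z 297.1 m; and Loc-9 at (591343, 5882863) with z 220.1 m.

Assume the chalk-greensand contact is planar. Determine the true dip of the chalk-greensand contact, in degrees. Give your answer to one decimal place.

Let the plane be z = a·x + b·y + c.
Loc-8−Loc-7: −123a + 42b = 12.3;  Loc-9−Loc-7: 84a − 95b = −64.7.
Solving gives a = 0.18989, b = 0.84895.
Gradient magnitude |∇z| = √(a² + b²) = √(0.03606 + 0.72072) = 0.86993.
True dip = arctan(0.86993) = 41.0°, dipping toward SSW (azimuth ≈ 193°).

41.0°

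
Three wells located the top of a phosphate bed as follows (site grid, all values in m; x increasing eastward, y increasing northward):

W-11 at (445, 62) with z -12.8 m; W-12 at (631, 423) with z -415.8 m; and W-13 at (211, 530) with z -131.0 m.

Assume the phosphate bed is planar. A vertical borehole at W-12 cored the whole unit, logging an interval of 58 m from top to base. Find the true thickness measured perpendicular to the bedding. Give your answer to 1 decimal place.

39.3 m

Let the plane be z = a·x + b·y + c.
W-12−W-11: 186a + 361b = −403;  W-13−W-11: −234a + 468b = −118.2.
Solving gives a = −0.85082, b = −0.67797.
|∇z| = √(a²+b²) = 1.08790, so dip δ = arctan(1.08790) = 47.41°.
True thickness = vertical thickness × cos δ = 58 × cos 47.41° = 39.3 m.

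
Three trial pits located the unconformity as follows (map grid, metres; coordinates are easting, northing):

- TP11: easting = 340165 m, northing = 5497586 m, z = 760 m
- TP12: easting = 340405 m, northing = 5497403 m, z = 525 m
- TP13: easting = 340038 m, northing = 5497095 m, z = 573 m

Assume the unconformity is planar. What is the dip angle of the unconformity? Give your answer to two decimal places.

38.03°

Two edge vectors: TP11→TP12 = (240, -183, -235), TP11→TP13 = (-127, -491, -187).
Normal n = (TP11→TP12) × (TP11→TP13) = (-81164, 74725, -141081).
So ∂z/∂easting = −n_x/n_z = −0.57530 and ∂z/∂northing = −n_y/n_z = 0.52966.
Gradient magnitude |∇z| = √(a² + b²) = √(0.33097 + 0.28054) = 0.78199.
True dip = arctan(0.78199) = 38.03°, dipping toward SE (azimuth ≈ 133°).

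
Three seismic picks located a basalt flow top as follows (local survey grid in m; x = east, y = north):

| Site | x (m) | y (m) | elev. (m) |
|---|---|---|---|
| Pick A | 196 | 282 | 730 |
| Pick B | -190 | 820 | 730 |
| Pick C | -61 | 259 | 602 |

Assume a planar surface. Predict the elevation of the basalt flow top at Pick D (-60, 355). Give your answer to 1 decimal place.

Two edge vectors: Pick A→Pick B = (-386, 538, 0), Pick A→Pick C = (-257, -23, -128).
Normal n = (Pick A→Pick B) × (Pick A→Pick C) = (-68864, -49408, 147144).
So ∂z/∂x = −n_x/n_z = 0.46800 and ∂z/∂y = −n_y/n_z = 0.33578.
Intercept c from Pick A: 730 − 91.73 − 94.69 = 543.58.
At (-60, 355): z = −28.1 + 119.2 + 543.58 = 634.7 m.

634.7 m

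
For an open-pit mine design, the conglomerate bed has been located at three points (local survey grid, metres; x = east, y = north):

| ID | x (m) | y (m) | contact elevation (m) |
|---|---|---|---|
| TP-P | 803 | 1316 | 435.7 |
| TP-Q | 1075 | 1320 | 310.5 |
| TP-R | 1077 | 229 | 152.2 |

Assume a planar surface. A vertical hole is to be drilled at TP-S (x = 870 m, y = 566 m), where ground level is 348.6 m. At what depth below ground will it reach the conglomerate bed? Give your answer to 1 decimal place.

Let the plane be z = a·x + b·y + c.
TP-Q−TP-P: 272a + 4b = −125.2;  TP-R−TP-P: 274a − 1087b = −283.5.
Solving gives a = −0.462415, b = 0.144249.
Then c = 435.7 − a·803 − b·1316 = 617.19.
At (870, 566): z_contact = −402.30 + 81.64 + 617.19 = 296.53 m.
Depth below ground = 348.6 − 296.53 = 52.1 m.

52.1 m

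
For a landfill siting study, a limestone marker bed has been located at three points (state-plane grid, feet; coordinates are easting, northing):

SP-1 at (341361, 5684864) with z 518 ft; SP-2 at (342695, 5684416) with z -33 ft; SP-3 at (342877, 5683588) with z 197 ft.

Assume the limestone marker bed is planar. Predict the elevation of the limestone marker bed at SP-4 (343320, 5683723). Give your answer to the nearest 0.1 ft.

Let the plane be z = a·easting + b·northing + c.
SP-2−SP-1: 1334a − 448b = −551;  SP-3−SP-1: 1516a − 1276b = −321.
Solving gives a = −0.546685487, b = −0.397942945.
Then c = 518 − a·341361 − b·5684864 = 2449386.63.
At (343320, 5683723): z = −187688.1 − 2261797.5 + 2449386.63 = -98.9 ft.

-98.9 ft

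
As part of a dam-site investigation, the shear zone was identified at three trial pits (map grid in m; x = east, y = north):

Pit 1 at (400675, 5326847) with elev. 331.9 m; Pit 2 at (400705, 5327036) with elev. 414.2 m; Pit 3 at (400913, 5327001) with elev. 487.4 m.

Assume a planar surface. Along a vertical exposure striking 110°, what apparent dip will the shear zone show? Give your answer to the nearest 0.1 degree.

14.7°

Two edge vectors: Pit 1→Pit 2 = (30, 189, 82.3), Pit 1→Pit 3 = (238, 154, 155.5).
Normal n = (Pit 1→Pit 2) × (Pit 1→Pit 3) = (16715.3, 14922.4, -40362).
So ∂z/∂x = −n_x/n_z = 0.41413 and ∂z/∂y = −n_y/n_z = 0.36971.
Unit vector along 110° is (sin 110°, cos 110°) = (0.9397, -0.3420).
Slope in that direction = a·(0.9397) + b·(-0.3420) = 0.26271.
Apparent dip = arctan|0.26271| = 14.7° (true dip is 29.0°, so apparent ≤ true as expected).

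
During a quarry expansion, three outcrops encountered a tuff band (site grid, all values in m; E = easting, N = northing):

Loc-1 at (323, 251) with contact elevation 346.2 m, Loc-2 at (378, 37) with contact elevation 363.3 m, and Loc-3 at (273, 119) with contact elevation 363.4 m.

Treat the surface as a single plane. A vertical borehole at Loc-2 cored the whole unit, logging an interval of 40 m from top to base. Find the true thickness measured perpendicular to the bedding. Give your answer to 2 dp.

39.68 m

Two edge vectors: Loc-1→Loc-2 = (55, -214, 17.1), Loc-1→Loc-3 = (-50, -132, 17.2).
Normal n = (Loc-1→Loc-2) × (Loc-1→Loc-3) = (-1423.6, -1801, -17960).
So ∂z/∂E = −n_x/n_z = −0.07927 and ∂z/∂N = −n_y/n_z = −0.10028.
|∇z| = √(a²+b²) = 0.12782, so dip δ = arctan(0.12782) = 7.28°.
True thickness = vertical thickness × cos δ = 40 × cos 7.28° = 39.68 m.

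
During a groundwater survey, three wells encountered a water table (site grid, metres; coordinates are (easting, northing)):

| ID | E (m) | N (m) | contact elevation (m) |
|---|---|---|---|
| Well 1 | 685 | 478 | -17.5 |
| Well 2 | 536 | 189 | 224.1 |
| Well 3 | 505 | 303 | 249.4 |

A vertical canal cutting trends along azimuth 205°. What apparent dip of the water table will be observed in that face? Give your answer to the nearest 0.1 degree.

34.9°

Let the plane be z = a·E + b·N + c.
Well 2−Well 1: −149a − 289b = 241.6;  Well 3−Well 1: −180a − 175b = 266.9.
Solving gives a = −1.34338, b = −0.14338.
Unit vector along 205° is (sin 205°, cos 205°) = (-0.4226, -0.9063).
Slope in that direction = a·(-0.4226) + b·(-0.9063) = 0.69768.
Apparent dip = arctan|0.69768| = 34.9° (true dip is 53.5°, so apparent ≤ true as expected).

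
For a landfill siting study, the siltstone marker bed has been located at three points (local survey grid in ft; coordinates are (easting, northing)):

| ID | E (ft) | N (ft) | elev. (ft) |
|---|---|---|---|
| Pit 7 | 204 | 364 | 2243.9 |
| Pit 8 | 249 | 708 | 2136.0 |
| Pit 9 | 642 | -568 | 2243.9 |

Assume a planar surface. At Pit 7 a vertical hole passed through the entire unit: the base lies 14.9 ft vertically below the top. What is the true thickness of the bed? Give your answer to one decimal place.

Two edge vectors: Pit 7→Pit 8 = (45, 344, -107.9), Pit 7→Pit 9 = (438, -932, 0).
Normal n = (Pit 7→Pit 8) × (Pit 7→Pit 9) = (-100562.8, -47260.2, -192612).
So ∂z/∂E = −n_x/n_z = −0.52210 and ∂z/∂N = −n_y/n_z = −0.24536.
|∇z| = √(a²+b²) = 0.57688, so dip δ = arctan(0.57688) = 29.98°.
True thickness = vertical thickness × cos δ = 14.9 × cos 29.98° = 12.9 ft.

12.9 ft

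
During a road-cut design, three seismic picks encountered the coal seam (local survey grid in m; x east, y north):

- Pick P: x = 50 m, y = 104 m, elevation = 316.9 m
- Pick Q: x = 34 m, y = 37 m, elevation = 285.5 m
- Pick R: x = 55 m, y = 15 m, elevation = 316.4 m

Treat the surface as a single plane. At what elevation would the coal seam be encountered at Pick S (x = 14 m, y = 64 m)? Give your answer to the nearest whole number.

257 m

Two edge vectors: Pick P→Pick Q = (-16, -67, -31.4), Pick P→Pick R = (5, -89, -0.5).
Normal n = (Pick P→Pick Q) × (Pick P→Pick R) = (-2761.1, -165, 1759).
So ∂z/∂x = −n_x/n_z = 1.56970 and ∂z/∂y = −n_y/n_z = 0.09380.
Intercept c from Pick P: 316.9 − 78.48 − 9.76 = 228.66.
At (14, 64): z = 22.0 + 6.0 + 228.66 = 256.6 m.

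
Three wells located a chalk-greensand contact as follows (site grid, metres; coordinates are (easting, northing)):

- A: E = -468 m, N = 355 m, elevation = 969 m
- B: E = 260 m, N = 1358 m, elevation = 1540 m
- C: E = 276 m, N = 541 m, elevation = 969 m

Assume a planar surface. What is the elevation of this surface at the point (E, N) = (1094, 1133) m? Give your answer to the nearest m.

1239 m

Two edge vectors: A→B = (728, 1003, 571), A→C = (744, 186, 0).
Normal n = (A→B) × (A→C) = (-106206, 424824, -610824).
So ∂z/∂E = −n_x/n_z = −0.17387 and ∂z/∂N = −n_y/n_z = 0.69549.
Intercept c from A: 969 − 81.37 − 246.90 = 640.73.
At (1094, 1133): z = −190.2 + 788.0 + 640.73 = 1238.5 m.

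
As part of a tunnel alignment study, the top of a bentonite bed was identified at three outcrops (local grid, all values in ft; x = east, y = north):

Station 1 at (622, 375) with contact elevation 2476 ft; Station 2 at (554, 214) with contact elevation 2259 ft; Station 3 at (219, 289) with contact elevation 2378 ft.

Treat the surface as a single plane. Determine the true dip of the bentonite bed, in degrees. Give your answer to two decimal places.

53.86°

Let the plane be z = a·x + b·y + c.
Station 2−Station 1: −68a − 161b = −217;  Station 3−Station 1: −403a − 86b = −98.
Solving gives a = −0.04885, b = 1.36846.
Gradient magnitude |∇z| = √(a² + b²) = √(0.00239 + 1.87268) = 1.36933.
True dip = arctan(1.36933) = 53.86°, dipping toward S (azimuth ≈ 178°).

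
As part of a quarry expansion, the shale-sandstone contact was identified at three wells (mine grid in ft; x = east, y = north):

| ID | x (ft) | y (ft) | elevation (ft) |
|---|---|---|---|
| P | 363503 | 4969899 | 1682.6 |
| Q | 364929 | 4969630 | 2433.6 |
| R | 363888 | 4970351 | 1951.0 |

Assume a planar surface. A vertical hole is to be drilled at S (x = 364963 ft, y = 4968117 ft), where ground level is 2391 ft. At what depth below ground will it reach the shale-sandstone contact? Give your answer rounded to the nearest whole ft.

Two edge vectors: P→Q = (1426, -269, 751), P→R = (385, 452, 268.4).
Normal n = (P→Q) × (P→R) = (-411651.6, -93603.4, 748117).
So ∂z/∂x = −n_x/n_z = 0.55025030 and ∂z/∂y = −n_y/n_z = 0.12511866.
Intercept c from P: 1682.6 − 200017.63 − 621827.13 = −820162.16.
At (364963, 4968117): z_contact = 200821.0 + 621604.2 − 820162.16 = 2263.0 ft.
Depth below ground = 2391 − 2263.0 = 128 ft.

128 ft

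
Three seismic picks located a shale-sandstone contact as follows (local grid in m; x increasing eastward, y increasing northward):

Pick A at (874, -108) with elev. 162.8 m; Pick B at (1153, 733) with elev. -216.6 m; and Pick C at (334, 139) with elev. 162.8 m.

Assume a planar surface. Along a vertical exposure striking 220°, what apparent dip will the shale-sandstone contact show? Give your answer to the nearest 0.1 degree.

Let the plane be z = a·x + b·y + c.
Pick B−Pick A: 279a + 841b = −379.4;  Pick C−Pick A: −540a + 247b = 0.
Solving gives a = −0.17916, b = −0.39169.
Unit vector along 220° is (sin 220°, cos 220°) = (-0.6428, -0.7660).
Slope in that direction = a·(-0.6428) + b·(-0.7660) = 0.41522.
Apparent dip = arctan|0.41522| = 22.5° (true dip is 23.3°, so apparent ≤ true as expected).

22.5°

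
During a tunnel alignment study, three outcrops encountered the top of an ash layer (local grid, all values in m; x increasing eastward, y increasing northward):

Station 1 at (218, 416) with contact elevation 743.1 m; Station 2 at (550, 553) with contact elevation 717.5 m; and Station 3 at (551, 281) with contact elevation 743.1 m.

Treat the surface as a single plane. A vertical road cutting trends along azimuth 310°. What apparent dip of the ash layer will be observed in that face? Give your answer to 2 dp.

Let the plane be z = a·x + b·y + c.
Station 2−Station 1: 332a + 137b = −25.6;  Station 3−Station 1: 333a − 135b = 0.
Solving gives a = −0.03821, b = −0.09426.
Unit vector along 310° is (sin 310°, cos 310°) = (-0.7660, 0.6428).
Slope in that direction = a·(-0.7660) + b·(0.6428) = −0.03132.
Apparent dip = arctan|0.03132| = 1.79° (true dip is 5.8°, so apparent ≤ true as expected).

1.79°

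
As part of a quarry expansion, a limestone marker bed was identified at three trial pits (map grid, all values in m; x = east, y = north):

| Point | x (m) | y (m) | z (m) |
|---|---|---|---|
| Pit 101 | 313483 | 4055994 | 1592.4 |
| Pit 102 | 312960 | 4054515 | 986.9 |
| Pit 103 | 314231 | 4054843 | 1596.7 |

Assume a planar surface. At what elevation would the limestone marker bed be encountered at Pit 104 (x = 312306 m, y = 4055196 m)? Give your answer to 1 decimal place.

Let the plane be z = a·x + b·y + c.
Pit 102−Pit 101: −523a − 1479b = −605.5;  Pit 103−Pit 101: 748a − 1151b = 4.3.
Solving gives a = 0.411698536, b = 0.263814514.
Then c = 1592.4 − a·313483 − b·4055994 = −1197498.18.
At (312306, 4055196): z = 128575.9 + 1069819.6 − 1197498.18 = 897.3 m.

897.3 m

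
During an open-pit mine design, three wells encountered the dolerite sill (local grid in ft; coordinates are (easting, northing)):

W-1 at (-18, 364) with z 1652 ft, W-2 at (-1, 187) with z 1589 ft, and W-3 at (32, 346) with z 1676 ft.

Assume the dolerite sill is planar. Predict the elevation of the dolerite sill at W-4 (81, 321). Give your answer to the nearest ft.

1696 ft

Two edge vectors: W-1→W-2 = (17, -177, -63), W-1→W-3 = (50, -18, 24).
Normal n = (W-1→W-2) × (W-1→W-3) = (-5382, -3558, 8544).
So ∂z/∂E = −n_x/n_z = 0.62992 and ∂z/∂N = −n_y/n_z = 0.41643.
Intercept c from W-1: 1652 + 11.34 − 151.58 = 1511.76.
At (81, 321): z = 51.0 + 133.7 + 1511.76 = 1696.5 ft.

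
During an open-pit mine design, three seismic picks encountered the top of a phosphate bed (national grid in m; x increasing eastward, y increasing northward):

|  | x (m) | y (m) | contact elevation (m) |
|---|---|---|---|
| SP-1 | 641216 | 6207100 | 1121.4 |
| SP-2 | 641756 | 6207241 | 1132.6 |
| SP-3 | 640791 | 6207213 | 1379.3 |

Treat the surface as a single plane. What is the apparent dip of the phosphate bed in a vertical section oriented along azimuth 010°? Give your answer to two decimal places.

Two edge vectors: SP-1→SP-2 = (540, 141, 11.2), SP-1→SP-3 = (-425, 113, 257.9).
Normal n = (SP-1→SP-2) × (SP-1→SP-3) = (35098.3, -144026, 120945).
So ∂z/∂x = −n_x/n_z = −0.29020 and ∂z/∂y = −n_y/n_z = 1.19084.
Unit vector along 010° is (sin 10°, cos 10°) = (0.1736, 0.9848).
Slope in that direction = a·(0.1736) + b·(0.9848) = 1.12235.
Apparent dip = arctan|1.12235| = 48.30° (true dip is 50.8°, so apparent ≤ true as expected).

48.30°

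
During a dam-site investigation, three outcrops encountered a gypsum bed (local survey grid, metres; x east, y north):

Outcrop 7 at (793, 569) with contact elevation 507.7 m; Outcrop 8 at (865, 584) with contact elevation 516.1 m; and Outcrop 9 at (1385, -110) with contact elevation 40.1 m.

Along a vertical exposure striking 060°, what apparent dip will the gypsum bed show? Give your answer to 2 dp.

17.47°

Two edge vectors: Outcrop 7→Outcrop 8 = (72, 15, 8.4), Outcrop 7→Outcrop 9 = (592, -679, -467.6).
Normal n = (Outcrop 7→Outcrop 8) × (Outcrop 7→Outcrop 9) = (-1310.4, 38640, -57768).
So ∂z/∂x = −n_x/n_z = −0.02268 and ∂z/∂y = −n_y/n_z = 0.66888.
Unit vector along 060° is (sin 60°, cos 60°) = (0.8660, 0.5000).
Slope in that direction = a·(0.8660) + b·(0.5000) = 0.31480.
Apparent dip = arctan|0.31480| = 17.47° (true dip is 33.8°, so apparent ≤ true as expected).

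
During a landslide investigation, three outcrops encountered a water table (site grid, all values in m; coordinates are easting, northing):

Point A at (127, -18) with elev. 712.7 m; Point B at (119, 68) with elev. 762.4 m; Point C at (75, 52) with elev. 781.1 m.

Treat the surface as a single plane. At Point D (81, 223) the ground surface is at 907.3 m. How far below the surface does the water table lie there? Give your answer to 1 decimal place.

Two edge vectors: Point A→Point B = (-8, 86, 49.7), Point A→Point C = (-52, 70, 68.4).
Normal n = (Point A→Point B) × (Point A→Point C) = (2403.4, -2037.2, 3912).
So ∂z/∂easting = −n_x/n_z = −0.61437 and ∂z/∂northing = −n_y/n_z = 0.52076.
Intercept c from Point A: 712.7 + 78.02 + 9.37 = 800.10.
At (81, 223): z_contact = −49.76 + 116.13 + 800.10 = 866.46 m.
Depth below ground = 907.3 − 866.46 = 40.8 m.

40.8 m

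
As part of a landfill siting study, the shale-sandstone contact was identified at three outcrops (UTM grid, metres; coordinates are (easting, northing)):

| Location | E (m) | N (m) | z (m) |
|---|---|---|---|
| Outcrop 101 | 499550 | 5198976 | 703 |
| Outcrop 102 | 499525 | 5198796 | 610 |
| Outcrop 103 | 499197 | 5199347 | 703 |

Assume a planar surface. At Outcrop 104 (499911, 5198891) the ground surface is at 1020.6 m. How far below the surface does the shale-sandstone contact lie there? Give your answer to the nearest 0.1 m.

184.9 m

Two edge vectors: Outcrop 101→Outcrop 102 = (-25, -180, -93), Outcrop 101→Outcrop 103 = (-353, 371, 0).
Normal n = (Outcrop 101→Outcrop 102) × (Outcrop 101→Outcrop 103) = (34503, 32829, -72815).
So ∂z/∂E = −n_x/n_z = 0.473844675 and ∂z/∂N = −n_y/n_z = 0.450854906.
Intercept c from Outcrop 101: 703 − 236709.11 − 2343983.84 = −2579989.94.
At (499911, 5198891): z_contact = 236880.17 + 2343945.51 − 2579989.94 = 835.74 m.
Depth below ground = 1020.6 − 835.74 = 184.9 m.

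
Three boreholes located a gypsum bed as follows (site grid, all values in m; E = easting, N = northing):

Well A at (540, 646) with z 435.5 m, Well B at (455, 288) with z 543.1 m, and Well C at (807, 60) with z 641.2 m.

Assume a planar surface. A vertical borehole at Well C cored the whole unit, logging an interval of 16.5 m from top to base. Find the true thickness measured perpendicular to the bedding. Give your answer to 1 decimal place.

15.7 m

Two edge vectors: Well A→Well B = (-85, -358, 107.6), Well A→Well C = (267, -586, 205.7).
Normal n = (Well A→Well B) × (Well A→Well C) = (-10587, 46213.7, 145396).
So ∂z/∂E = −n_x/n_z = 0.07281 and ∂z/∂N = −n_y/n_z = −0.31785.
|∇z| = √(a²+b²) = 0.32608, so dip δ = arctan(0.32608) = 18.06°.
True thickness = vertical thickness × cos δ = 16.5 × cos 18.06° = 15.7 m.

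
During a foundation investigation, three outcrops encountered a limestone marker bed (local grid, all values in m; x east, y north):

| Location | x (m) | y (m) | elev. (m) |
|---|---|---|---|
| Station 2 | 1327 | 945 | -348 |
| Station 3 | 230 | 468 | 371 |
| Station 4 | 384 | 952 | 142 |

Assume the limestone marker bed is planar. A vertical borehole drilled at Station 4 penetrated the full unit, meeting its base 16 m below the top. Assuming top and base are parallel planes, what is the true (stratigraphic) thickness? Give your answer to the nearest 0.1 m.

13.7 m

Two edge vectors: Station 2→Station 3 = (-1097, -477, 719), Station 2→Station 4 = (-943, 7, 490).
Normal n = (Station 2→Station 3) × (Station 2→Station 4) = (-238763, -140487, -457490).
So ∂z/∂x = −n_x/n_z = −0.52190 and ∂z/∂y = −n_y/n_z = −0.30708.
|∇z| = √(a²+b²) = 0.60554, so dip δ = arctan(0.60554) = 31.20°.
True thickness = vertical thickness × cos δ = 16 × cos 31.20° = 13.7 m.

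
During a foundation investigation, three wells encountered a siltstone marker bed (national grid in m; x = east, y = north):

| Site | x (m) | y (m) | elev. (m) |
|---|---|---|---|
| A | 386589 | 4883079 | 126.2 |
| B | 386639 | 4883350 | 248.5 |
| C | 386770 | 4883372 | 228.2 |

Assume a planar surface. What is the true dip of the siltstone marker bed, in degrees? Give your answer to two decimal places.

Two edge vectors: A→B = (50, 271, 122.3), A→C = (181, 293, 102).
Normal n = (A→B) × (A→C) = (-8191.9, 17036.3, -34401).
So ∂z/∂x = −n_x/n_z = −0.23813 and ∂z/∂y = −n_y/n_z = 0.49523.
Gradient magnitude |∇z| = √(a² + b²) = √(0.05671 + 0.24525) = 0.54950.
True dip = arctan(0.54950) = 28.79°, dipping toward SSE (azimuth ≈ 154°).

28.79°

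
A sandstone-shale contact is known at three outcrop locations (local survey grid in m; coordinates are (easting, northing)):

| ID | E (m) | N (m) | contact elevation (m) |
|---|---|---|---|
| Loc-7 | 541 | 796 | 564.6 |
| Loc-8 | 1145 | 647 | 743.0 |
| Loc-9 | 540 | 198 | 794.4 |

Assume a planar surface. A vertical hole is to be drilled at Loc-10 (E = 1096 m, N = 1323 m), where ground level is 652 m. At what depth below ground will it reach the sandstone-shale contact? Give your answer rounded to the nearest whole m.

179 m

Two edge vectors: Loc-7→Loc-8 = (604, -149, 178.4), Loc-7→Loc-9 = (-1, -598, 229.8).
Normal n = (Loc-7→Loc-8) × (Loc-7→Loc-9) = (72443, -138977.6, -361341).
So ∂z/∂E = −n_x/n_z = 0.20048 and ∂z/∂N = −n_y/n_z = −0.38462.
Intercept c from Loc-7: 564.6 − 108.46 + 306.15 = 762.29.
At (1096, 1323): z_contact = 219.7 − 508.8 + 762.29 = 473.2 m.
Depth below ground = 652 − 473.2 = 179 m.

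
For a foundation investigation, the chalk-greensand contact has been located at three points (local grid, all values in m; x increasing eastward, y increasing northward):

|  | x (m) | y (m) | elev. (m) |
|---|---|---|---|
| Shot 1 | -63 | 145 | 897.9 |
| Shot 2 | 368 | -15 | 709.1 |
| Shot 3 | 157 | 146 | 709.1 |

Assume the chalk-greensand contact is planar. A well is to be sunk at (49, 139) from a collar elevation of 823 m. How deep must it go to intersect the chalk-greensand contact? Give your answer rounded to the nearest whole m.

Let the plane be z = a·x + b·y + c.
Shot 2−Shot 1: 431a − 160b = −188.8;  Shot 3−Shot 1: 220a + 1b = −188.8.
Solving gives a = −0.85310, b = −1.11804.
Then c = 897.9 − a·-63 − b·145 = 1006.27.
At (49, 139): z_contact = −41.8 − 155.4 + 1006.27 = 809.1 m.
Depth below ground = 823 − 809.1 = 14 m.

14 m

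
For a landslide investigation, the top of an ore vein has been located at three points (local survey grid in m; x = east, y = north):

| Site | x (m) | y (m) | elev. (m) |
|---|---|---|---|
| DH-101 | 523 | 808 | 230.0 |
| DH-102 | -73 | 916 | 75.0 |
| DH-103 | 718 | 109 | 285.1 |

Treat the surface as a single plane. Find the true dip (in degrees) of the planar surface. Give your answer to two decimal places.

14.52°

Let the plane be z = a·x + b·y + c.
DH-102−DH-101: −596a + 108b = −155;  DH-103−DH-101: 195a − 699b = 55.1.
Solving gives a = 0.25887, b = −0.00661.
Gradient magnitude |∇z| = √(a² + b²) = √(0.06701 + 0.00004) = 0.25895.
True dip = arctan(0.25895) = 14.52°, dipping toward W (azimuth ≈ 271°).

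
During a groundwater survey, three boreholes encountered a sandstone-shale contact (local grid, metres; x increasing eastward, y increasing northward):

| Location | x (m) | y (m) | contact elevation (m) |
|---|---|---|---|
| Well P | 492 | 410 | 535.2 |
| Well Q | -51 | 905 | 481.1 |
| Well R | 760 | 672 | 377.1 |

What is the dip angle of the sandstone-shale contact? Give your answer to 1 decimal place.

Let the plane be z = a·x + b·y + c.
Well Q−Well P: −543a + 495b = −54.1;  Well R−Well P: 268a + 262b = −158.1.
Solving gives a = −0.23310, b = −0.36500.
Gradient magnitude |∇z| = √(a² + b²) = √(0.05434 + 0.13322) = 0.43308.
True dip = arctan(0.43308) = 23.4°, dipping toward NNE (azimuth ≈ 033°).

23.4°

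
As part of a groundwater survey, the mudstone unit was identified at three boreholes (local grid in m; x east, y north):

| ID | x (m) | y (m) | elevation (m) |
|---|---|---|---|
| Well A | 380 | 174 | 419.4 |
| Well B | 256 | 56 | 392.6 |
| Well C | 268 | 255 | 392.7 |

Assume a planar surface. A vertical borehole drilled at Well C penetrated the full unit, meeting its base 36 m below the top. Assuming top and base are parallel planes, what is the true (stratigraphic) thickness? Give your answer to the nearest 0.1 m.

Two edge vectors: Well A→Well B = (-124, -118, -26.8), Well A→Well C = (-112, 81, -26.7).
Normal n = (Well A→Well B) × (Well A→Well C) = (5321.4, -309.2, -23260).
So ∂z/∂x = −n_x/n_z = 0.22878 and ∂z/∂y = −n_y/n_z = −0.01329.
|∇z| = √(a²+b²) = 0.22916, so dip δ = arctan(0.22916) = 12.91°.
True thickness = vertical thickness × cos δ = 36 × cos 12.91° = 35.1 m.

35.1 m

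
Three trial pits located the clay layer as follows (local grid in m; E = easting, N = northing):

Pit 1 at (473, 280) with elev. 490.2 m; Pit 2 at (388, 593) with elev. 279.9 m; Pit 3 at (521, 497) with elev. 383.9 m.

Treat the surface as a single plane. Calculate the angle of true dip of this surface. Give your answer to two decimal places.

34.24°

Two edge vectors: Pit 1→Pit 2 = (-85, 313, -210.3), Pit 1→Pit 3 = (48, 217, -106.3).
Normal n = (Pit 1→Pit 2) × (Pit 1→Pit 3) = (12363.2, -19129.9, -33469).
So ∂z/∂E = −n_x/n_z = 0.36939 and ∂z/∂N = −n_y/n_z = −0.57157.
Gradient magnitude |∇z| = √(a² + b²) = √(0.13645 + 0.32669) = 0.68055.
True dip = arctan(0.68055) = 34.24°, dipping toward NNW (azimuth ≈ 327°).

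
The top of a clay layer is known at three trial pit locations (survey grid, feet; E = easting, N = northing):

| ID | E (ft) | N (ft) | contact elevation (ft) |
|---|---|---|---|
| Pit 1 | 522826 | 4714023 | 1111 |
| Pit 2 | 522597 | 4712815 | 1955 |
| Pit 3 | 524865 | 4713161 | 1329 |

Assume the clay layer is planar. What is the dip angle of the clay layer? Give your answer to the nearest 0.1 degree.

Two edge vectors: Pit 1→Pit 2 = (-229, -1208, 844), Pit 1→Pit 3 = (2039, -862, 218).
Normal n = (Pit 1→Pit 2) × (Pit 1→Pit 3) = (464184, 1770838, 2660510).
So ∂z/∂E = −n_x/n_z = −0.17447 and ∂z/∂N = −n_y/n_z = −0.66560.
Gradient magnitude |∇z| = √(a² + b²) = √(0.03044 + 0.44302) = 0.68809.
True dip = arctan(0.68809) = 34.5°, dipping toward NNE (azimuth ≈ 015°).

34.5°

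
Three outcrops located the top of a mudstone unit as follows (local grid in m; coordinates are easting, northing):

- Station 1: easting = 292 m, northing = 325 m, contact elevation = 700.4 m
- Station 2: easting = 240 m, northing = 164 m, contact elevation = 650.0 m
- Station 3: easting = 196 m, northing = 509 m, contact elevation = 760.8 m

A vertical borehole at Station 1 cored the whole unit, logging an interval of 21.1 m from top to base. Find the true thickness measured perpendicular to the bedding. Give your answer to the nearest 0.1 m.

20.1 m

Let the plane be z = a·easting + b·northing + c.
Station 2−Station 1: −52a − 161b = −50.4;  Station 3−Station 1: −96a + 184b = 60.4.
Solving gives a = −0.01801, b = 0.31886.
|∇z| = √(a²+b²) = 0.31937, so dip δ = arctan(0.31937) = 17.71°.
True thickness = vertical thickness × cos δ = 21.1 × cos 17.71° = 20.1 m.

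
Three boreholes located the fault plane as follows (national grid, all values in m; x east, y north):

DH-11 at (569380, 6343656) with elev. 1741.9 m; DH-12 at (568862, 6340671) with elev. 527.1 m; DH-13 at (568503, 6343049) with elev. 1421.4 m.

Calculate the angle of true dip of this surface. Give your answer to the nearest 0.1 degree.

Let the plane be z = a·x + b·y + c.
DH-12−DH-11: −518a − 2985b = −1214.8;  DH-13−DH-11: −877a − 607b = −320.5.
Solving gives a = 0.09521, b = 0.39045.
Gradient magnitude |∇z| = √(a² + b²) = √(0.00906 + 0.15245) = 0.40189.
True dip = arctan(0.40189) = 21.9°, dipping toward SSW (azimuth ≈ 194°).

21.9°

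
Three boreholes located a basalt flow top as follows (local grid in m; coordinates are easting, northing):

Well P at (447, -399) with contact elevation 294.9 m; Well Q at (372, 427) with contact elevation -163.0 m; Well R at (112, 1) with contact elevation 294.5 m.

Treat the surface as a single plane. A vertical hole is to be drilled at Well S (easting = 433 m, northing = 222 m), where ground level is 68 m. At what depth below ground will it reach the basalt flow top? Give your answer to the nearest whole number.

Two edge vectors: Well P→Well Q = (-75, 826, -457.9), Well P→Well R = (-335, 400, -0.4).
Normal n = (Well P→Well Q) × (Well P→Well R) = (182829.6, 153366.5, 246710).
So ∂z/∂easting = −n_x/n_z = −0.74107 and ∂z/∂northing = −n_y/n_z = −0.62165.
Intercept c from Well P: 294.9 + 331.26 − 248.04 = 378.12.
At (433, 222): z_contact = −320.9 − 138.0 + 378.12 = -80.8 m.
Depth below ground = 68 − (-80.8) = 149 m.

149 m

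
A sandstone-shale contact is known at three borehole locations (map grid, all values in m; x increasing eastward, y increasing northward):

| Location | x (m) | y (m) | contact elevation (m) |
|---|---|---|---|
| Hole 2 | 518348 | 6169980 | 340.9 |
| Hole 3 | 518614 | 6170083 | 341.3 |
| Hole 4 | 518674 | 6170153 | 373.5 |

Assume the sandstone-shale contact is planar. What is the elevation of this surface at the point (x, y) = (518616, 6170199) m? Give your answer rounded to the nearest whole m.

420 m

Two edge vectors: Hole 2→Hole 3 = (266, 103, 0.4), Hole 2→Hole 4 = (326, 173, 32.6).
Normal n = (Hole 2→Hole 3) × (Hole 2→Hole 4) = (3288.6, -8541.2, 12440).
So ∂z/∂x = −n_x/n_z = −0.26435691 and ∂z/∂y = −n_y/n_z = 0.68659164.
Intercept c from Hole 2: 340.9 + 137028.88 − 4236256.69 = −4098886.91.
At (518616, 6170199): z = −137099.7 + 4236407.0 − 4098886.91 = 420.4 m.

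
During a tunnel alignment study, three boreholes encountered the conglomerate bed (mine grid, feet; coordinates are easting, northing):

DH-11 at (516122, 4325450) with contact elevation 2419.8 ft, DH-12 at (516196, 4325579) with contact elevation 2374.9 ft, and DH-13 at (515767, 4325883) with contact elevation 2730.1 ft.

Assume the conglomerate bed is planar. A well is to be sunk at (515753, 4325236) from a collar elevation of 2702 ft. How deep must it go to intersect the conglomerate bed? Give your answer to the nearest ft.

20 ft

Two edge vectors: DH-11→DH-12 = (74, 129, -44.9), DH-11→DH-13 = (-355, 433, 310.3).
Normal n = (DH-11→DH-12) × (DH-11→DH-13) = (59470.4, -7022.7, 77837).
So ∂z/∂easting = −n_x/n_z = −0.76403767 and ∂z/∂northing = −n_y/n_z = 0.09022316.
Intercept c from DH-11: 2419.8 + 394336.65 − 390255.76 = 6500.69.
At (515753, 4325236): z_contact = −394054.7 + 390236.5 + 6500.69 = 2682.4 ft.
Depth below ground = 2702 − 2682.4 = 20 ft.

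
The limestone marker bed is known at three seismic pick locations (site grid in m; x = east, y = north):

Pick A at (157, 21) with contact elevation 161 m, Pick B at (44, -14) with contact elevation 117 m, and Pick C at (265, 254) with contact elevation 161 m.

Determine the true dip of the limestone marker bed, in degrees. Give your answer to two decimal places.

26.62°

Two edge vectors: Pick A→Pick B = (-113, -35, -44), Pick A→Pick C = (108, 233, 0).
Normal n = (Pick A→Pick B) × (Pick A→Pick C) = (10252, -4752, -22549).
So ∂z/∂x = −n_x/n_z = 0.45465 and ∂z/∂y = −n_y/n_z = −0.21074.
Gradient magnitude |∇z| = √(a² + b²) = √(0.20671 + 0.04441) = 0.50112.
True dip = arctan(0.50112) = 26.62°, dipping toward WNW (azimuth ≈ 295°).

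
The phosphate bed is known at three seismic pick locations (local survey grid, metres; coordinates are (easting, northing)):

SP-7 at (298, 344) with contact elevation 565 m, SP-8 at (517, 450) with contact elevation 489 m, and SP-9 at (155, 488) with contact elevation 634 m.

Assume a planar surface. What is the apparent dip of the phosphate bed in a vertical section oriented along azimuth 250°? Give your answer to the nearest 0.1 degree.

18.6°

Let the plane be z = a·E + b·N + c.
SP-8−SP-7: 219a + 106b = −76;  SP-9−SP-7: −143a + 144b = 69.
Solving gives a = −0.39101, b = 0.09087.
Unit vector along 250° is (sin 250°, cos 250°) = (-0.9397, -0.3420).
Slope in that direction = a·(-0.9397) + b·(-0.3420) = 0.33635.
Apparent dip = arctan|0.33635| = 18.6° (true dip is 21.9°, so apparent ≤ true as expected).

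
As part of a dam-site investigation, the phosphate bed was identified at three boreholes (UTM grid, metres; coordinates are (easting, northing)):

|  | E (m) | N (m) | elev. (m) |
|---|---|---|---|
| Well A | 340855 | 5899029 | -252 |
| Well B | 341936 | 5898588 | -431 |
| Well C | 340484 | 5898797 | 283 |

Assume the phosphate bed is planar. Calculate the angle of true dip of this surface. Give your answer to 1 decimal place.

54.6°

Two edge vectors: Well A→Well B = (1081, -441, -179), Well A→Well C = (-371, -232, 535).
Normal n = (Well A→Well B) × (Well A→Well C) = (-277463, -511926, -414403).
So ∂z/∂E = −n_x/n_z = −0.66955 and ∂z/∂N = −n_y/n_z = −1.23533.
Gradient magnitude |∇z| = √(a² + b²) = √(0.44830 + 1.52605) = 1.40511.
True dip = arctan(1.40511) = 54.6°, dipping toward NNE (azimuth ≈ 028°).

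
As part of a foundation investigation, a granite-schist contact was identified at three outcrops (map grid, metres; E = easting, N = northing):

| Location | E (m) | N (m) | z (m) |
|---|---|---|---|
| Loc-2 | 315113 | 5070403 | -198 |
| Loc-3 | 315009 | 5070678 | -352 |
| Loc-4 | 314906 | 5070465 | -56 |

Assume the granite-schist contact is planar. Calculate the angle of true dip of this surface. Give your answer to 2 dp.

Two edge vectors: Loc-2→Loc-3 = (-104, 275, -154), Loc-2→Loc-4 = (-207, 62, 142).
Normal n = (Loc-2→Loc-3) × (Loc-2→Loc-4) = (48598, 46646, 50477).
So ∂z/∂E = −n_x/n_z = −0.96278 and ∂z/∂N = −n_y/n_z = −0.92410.
Gradient magnitude |∇z| = √(a² + b²) = √(0.92694 + 0.85397) = 1.33451.
True dip = arctan(1.33451) = 53.15°, dipping toward NE (azimuth ≈ 046°).

53.15°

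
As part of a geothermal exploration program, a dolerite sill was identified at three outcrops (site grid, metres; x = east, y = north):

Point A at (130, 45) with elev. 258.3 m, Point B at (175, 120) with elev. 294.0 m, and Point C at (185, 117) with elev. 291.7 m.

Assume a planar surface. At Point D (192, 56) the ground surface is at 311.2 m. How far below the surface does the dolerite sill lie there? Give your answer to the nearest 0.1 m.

51.8 m

Two edge vectors: Point A→Point B = (45, 75, 35.7), Point A→Point C = (55, 72, 33.4).
Normal n = (Point A→Point B) × (Point A→Point C) = (-65.4, 460.5, -885).
So ∂z/∂x = −n_x/n_z = −0.07390 and ∂z/∂y = −n_y/n_z = 0.52034.
Intercept c from Point A: 258.3 + 9.61 − 23.42 = 244.49.
At (192, 56): z_contact = −14.19 + 29.14 + 244.49 = 259.44 m.
Depth below ground = 311.2 − 259.44 = 51.8 m.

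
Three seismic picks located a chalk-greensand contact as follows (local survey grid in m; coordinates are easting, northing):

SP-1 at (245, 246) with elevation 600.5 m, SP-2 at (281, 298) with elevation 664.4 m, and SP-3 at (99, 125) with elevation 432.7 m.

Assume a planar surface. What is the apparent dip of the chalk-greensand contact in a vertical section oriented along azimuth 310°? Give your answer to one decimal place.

22.7°

Let the plane be z = a·easting + b·northing + c.
SP-2−SP-1: 36a + 52b = 63.9;  SP-3−SP-1: −146a − 121b = −167.8.
Solving gives a = 0.30708, b = 1.01625.
Unit vector along 310° is (sin 310°, cos 310°) = (-0.7660, 0.6428).
Slope in that direction = a·(-0.7660) + b·(0.6428) = 0.41800.
Apparent dip = arctan|0.41800| = 22.7° (true dip is 46.7°, so apparent ≤ true as expected).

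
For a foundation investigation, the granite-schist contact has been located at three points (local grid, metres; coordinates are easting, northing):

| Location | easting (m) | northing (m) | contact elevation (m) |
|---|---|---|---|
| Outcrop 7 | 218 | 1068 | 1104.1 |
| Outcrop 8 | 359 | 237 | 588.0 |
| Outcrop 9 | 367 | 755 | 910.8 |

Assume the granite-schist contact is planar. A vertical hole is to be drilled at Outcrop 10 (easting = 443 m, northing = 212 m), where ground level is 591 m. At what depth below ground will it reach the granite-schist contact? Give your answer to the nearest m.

18 m

Two edge vectors: Outcrop 7→Outcrop 8 = (141, -831, -516.1), Outcrop 7→Outcrop 9 = (149, -313, -193.3).
Normal n = (Outcrop 7→Outcrop 8) × (Outcrop 7→Outcrop 9) = (-907, -49643.6, 79686).
So ∂z/∂easting = −n_x/n_z = 0.01138 and ∂z/∂northing = −n_y/n_z = 0.62299.
Intercept c from Outcrop 7: 1104.1 − 2.48 − 665.35 = 436.27.
At (443, 212): z_contact = 5.0 + 132.1 + 436.27 = 573.4 m.
Depth below ground = 591 − 573.4 = 18 m.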